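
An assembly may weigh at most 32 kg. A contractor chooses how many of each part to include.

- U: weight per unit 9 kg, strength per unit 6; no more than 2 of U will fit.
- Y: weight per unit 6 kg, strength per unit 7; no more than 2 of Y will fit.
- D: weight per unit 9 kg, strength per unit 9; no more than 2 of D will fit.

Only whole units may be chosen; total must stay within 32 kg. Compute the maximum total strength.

Y has the best ratio (7/6); taking only Y gives at most 2×7 = 14 (stopped by the supply cap of 2).
Mixing does better — 2×Y and 2×D: weight 30 ≤ 32, strength 2·7 + 2·9 = 32.

32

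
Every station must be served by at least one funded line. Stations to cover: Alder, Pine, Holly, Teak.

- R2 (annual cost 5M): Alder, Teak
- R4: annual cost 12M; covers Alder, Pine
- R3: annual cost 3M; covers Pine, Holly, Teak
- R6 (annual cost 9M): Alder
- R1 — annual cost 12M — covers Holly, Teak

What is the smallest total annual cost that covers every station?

Choose R2 and R3: together they cover Alder, Pine, Holly, Teak — every station.
Total annual cost: 5 + 3 = 8.

8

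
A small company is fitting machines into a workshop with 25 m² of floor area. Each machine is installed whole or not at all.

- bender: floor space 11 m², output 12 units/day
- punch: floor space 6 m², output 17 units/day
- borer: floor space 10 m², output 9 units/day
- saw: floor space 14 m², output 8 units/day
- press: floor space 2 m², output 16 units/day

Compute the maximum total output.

punch + saw + press: floor space 6 + 14 + 2 = 22 ≤ 25, output 17 + 8 + 16 = 41.
punch + borer + press: floor space 6 + 10 + 2 = 18 ≤ 25, output 17 + 9 + 16 = 42.
bender + punch + press: floor space 11 + 6 + 2 = 19 ≤ 25, output 12 + 17 + 16 = 45.
Best is bender, punch, and press with total output 45.

45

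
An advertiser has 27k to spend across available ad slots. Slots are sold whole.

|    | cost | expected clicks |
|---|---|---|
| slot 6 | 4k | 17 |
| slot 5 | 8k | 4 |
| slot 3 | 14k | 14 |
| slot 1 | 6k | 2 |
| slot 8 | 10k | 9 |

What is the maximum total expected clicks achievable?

Take slot 6, slot 5, and slot 3: cost 4 + 8 + 14 = 26 ≤ 27, expected clicks 17 + 4 + 14 = 35.
No other feasible combination does better.

35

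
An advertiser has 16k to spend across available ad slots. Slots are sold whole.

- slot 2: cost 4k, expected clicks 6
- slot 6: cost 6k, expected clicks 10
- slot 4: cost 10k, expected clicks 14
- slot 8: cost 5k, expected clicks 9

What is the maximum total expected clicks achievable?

25

Allowing fractional choices, the relaxed optimum would be about 26.4, but ad slots are indivisible.
slot 2 + slot 6 + slot 8: cost 4 + 6 + 5 = 15 ≤ 16, expected clicks 6 + 10 + 9 = 25.
slot 4 + slot 8: cost 10 + 5 = 15 ≤ 16, expected clicks 14 + 9 = 23.
slot 6 + slot 4: cost 6 + 10 = 16 ≤ 16, expected clicks 10 + 14 = 24.
Best is slot 2, slot 6, and slot 8 with total expected clicks 25.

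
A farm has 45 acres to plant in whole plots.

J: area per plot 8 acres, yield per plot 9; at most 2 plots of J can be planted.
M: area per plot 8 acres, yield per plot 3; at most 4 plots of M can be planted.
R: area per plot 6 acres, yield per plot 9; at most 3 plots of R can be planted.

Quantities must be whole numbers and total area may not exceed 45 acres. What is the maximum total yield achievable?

Take 2×J, 1×M, and 3×R: area 42 ≤ 45, yield 2·9 + 1·3 + 3·9 = 48.
R has the best ratio (9/6) and is taken to its limit of 3; remaining capacity is filled optimally with the others.

48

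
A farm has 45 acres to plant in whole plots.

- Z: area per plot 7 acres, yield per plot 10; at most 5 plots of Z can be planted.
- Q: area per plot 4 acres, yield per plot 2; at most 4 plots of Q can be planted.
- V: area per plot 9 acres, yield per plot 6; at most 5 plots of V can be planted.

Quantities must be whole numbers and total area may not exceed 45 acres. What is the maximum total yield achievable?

Z has the best ratio (10/7); taking only Z gives at most 5×10 = 50 (stopped by the supply cap of 5).
Mixing does better — 5×Z and 1×V: area 44 ≤ 45, yield 5·10 + 1·6 = 56.

56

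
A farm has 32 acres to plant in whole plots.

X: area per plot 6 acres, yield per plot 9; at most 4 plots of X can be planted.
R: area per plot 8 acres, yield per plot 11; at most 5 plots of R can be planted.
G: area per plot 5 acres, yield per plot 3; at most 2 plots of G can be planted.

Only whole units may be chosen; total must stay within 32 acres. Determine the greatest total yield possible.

This is a bounded integer knapsack.
X has the best ratio (9/6); taking only X gives at most 4×9 = 36 (stopped by the supply cap of 4).
Mixing does better — 4×X and 1×R: area 32 ≤ 32, yield 4·9 + 1·11 = 47.

47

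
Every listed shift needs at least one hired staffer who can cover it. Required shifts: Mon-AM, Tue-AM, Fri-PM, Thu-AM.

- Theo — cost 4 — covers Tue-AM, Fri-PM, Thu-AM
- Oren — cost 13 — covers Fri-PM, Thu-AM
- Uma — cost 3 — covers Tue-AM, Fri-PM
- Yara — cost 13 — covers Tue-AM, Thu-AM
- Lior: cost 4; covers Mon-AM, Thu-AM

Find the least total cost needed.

The greedy cost-per-new-shift heuristic would pick Theo and Lior for 8, but a cheaper cover exists.
Choose Uma and Lior: together they cover Mon-AM, Tue-AM, Fri-PM, Thu-AM — every shift.
Total cost: 3 + 4 = 7.
No cover costs less than 7.

7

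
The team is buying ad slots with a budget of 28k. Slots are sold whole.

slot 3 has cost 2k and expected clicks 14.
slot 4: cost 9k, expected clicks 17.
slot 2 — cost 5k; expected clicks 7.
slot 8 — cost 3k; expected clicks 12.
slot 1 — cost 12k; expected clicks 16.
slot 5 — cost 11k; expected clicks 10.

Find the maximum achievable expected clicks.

59

Take slot 3, slot 4, slot 8, and slot 1: cost 2 + 9 + 3 + 12 = 26 ≤ 28, expected clicks 14 + 17 + 12 + 16 = 59.
No other feasible combination does better.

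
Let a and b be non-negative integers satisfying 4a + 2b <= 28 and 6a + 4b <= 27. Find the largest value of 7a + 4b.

29

Relaxing integrality, the LP optimum is 31.50 at (a,b) = (4.5, 0), which is not an integer point.
(a,b)=(3,2): 4·3+2·2=16≤28, 6·3+4·2=26≤27, objective 29.
(a,b)=(4,0): 4·4+2·0=16≤28, 6·4+4·0=24≤27, objective 28.
Maximum is 29 at (a,b)=(3,2).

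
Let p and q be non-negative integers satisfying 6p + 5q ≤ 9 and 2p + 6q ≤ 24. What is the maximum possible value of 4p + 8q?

(p,q)=(0,1): 6·0+5·1=5≤9, 2·0+6·1=6≤24, objective 8.
(p,q)=(1,0): 6·1+5·0=6≤9, 2·1+6·0=2≤24, objective 4.
(p,q)=(0,0): 6·0+5·0=0≤9, 2·0+6·0=0≤24, objective 0.
The best lattice point is (0,1), giving 8.

8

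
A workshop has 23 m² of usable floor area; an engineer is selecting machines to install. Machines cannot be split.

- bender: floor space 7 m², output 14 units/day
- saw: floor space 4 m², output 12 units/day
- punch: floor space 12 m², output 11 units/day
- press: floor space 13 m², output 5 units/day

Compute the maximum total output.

37

bender + saw: floor space 7 + 4 = 11 ≤ 23, output 14 + 12 = 26.
bender + saw + punch: floor space 7 + 4 + 12 = 23 ≤ 23, output 14 + 12 + 11 = 37.
bender + punch: floor space 7 + 12 = 19 ≤ 23, output 14 + 11 = 25.
Best is bender, saw, and punch with total output 37.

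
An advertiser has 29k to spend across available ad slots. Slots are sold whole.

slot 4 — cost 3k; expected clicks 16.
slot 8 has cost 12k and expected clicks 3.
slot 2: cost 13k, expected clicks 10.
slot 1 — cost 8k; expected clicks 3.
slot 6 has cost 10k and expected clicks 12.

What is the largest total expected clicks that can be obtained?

38

Take slot 4, slot 2, and slot 6: cost 3 + 13 + 10 = 26 ≤ 29, expected clicks 16 + 10 + 12 = 38.
No other feasible combination does better.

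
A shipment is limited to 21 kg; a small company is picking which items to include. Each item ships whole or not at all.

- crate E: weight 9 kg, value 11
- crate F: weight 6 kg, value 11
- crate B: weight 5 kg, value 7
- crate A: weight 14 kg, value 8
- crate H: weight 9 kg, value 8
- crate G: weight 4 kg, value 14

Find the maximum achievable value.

36

crate F + crate B + crate G: weight 6 + 5 + 4 = 15 ≤ 21, value 11 + 7 + 14 = 32.
crate F + crate H + crate G: weight 6 + 9 + 4 = 19 ≤ 21, value 11 + 8 + 14 = 33.
crate E + crate F + crate G: weight 9 + 6 + 4 = 19 ≤ 21, value 11 + 11 + 14 = 36.
Best is crate E, crate F, and crate G with total value 36.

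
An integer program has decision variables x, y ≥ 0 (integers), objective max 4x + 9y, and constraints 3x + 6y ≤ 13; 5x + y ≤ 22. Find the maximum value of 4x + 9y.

18

(x,y)=(0,2): 3·0+6·2=12≤13, 5·0+1·2=2≤22, objective 18.
(x,y)=(1,1): 3·1+6·1=9≤13, 5·1+1·1=6≤22, objective 13.
(x,y)=(0,1): 3·0+6·1=6≤13, 5·0+1·1=1≤22, objective 9.
No feasible integer point exceeds 18.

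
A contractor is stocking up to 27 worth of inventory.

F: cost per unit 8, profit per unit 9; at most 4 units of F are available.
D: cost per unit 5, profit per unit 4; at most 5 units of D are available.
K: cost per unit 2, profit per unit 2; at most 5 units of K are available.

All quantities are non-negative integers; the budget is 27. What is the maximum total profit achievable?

29

2×F and 5×K: cost 26 ≤ 27, profit 2·9 + 5·2 = 28.
3×F and 1×K: cost 26 ≤ 27, profit 3·9 + 1·2 = 29.
Best is 29.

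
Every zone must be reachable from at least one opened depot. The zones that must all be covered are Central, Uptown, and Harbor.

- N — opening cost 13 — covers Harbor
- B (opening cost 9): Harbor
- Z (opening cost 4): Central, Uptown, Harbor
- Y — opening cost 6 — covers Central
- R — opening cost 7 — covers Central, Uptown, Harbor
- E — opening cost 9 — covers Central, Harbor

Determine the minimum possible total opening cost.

This is a weighted set-cover instance.
Z alone covers Central, Uptown, Harbor — every zone.
Total opening cost: 4.
No cover costs less than 4.

4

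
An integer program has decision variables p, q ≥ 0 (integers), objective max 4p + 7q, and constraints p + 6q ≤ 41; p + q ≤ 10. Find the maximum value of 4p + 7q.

58

The continuous relaxation peaks at (3.8, 6.2) with value 58.60; rounding to a feasible lattice point costs some objective.
(p,q)=(4,6): 1·4+6·6=40≤41, 1·4+1·6=10≤10, objective 58.
(p,q)=(5,5): 1·5+6·5=35≤41, 1·5+1·5=10≤10, objective 55.
(p,q)=(3,6): 1·3+6·6=39≤41, 1·3+1·6=9≤10, objective 54.
(p,q)=(4,5): 1·4+6·5=34≤41, 1·4+1·5=9≤10, objective 51.
The best lattice point is (4,6), giving 58.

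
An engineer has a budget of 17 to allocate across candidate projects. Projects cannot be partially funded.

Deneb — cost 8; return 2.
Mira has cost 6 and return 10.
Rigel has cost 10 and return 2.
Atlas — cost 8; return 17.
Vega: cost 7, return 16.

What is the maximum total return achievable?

This is an integer program with binary decision variables.
Mira + Vega: cost 6 + 7 = 13 ≤ 17, return 10 + 16 = 26.
Atlas + Vega: cost 8 + 7 = 15 ≤ 17, return 17 + 16 = 33.
Mira + Atlas: cost 6 + 8 = 14 ≤ 17, return 10 + 17 = 27.
Best is Atlas and Vega with total return 33.

33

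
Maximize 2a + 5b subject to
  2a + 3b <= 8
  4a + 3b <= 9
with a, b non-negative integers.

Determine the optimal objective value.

(a,b)=(0,2) is feasible, giving 10.
(a,b)=(1,1) is feasible, giving 7.
(a,b)=(0,1) is feasible, giving 5.
The best lattice point is (0,2), giving 10.

10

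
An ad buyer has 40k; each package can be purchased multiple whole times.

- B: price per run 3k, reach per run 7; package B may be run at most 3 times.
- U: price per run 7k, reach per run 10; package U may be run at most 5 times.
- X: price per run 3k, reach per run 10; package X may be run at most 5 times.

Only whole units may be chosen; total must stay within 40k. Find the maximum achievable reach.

91

X has the best ratio (10/3); taking only X gives at most 5×10 = 50 (stopped by the supply cap of 5).
Mixing does better — 3×B, 2×U, and 5×X: price 38 ≤ 40, reach 3·7 + 2·10 + 5·10 = 91.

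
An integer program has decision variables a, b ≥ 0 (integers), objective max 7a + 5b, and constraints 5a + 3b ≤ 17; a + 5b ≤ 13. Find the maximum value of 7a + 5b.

(a,b)=(2,2): 5·2+3·2=16≤17, 1·2+5·2=12≤13, objective 24.
(a,b)=(2,1): 5·2+3·1=13≤17, 1·2+5·1=7≤13, objective 19.
(a,b)=(1,2): 5·1+3·2=11≤17, 1·1+5·2=11≤13, objective 17.
Maximum is 24 at (a,b)=(2,2).

24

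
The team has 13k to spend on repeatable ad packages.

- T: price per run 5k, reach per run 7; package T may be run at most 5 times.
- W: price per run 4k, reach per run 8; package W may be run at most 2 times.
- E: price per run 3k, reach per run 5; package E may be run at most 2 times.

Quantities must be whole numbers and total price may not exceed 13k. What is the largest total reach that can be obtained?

W has the best ratio (8/4); taking only W gives at most 2×8 = 16 (stopped by the supply cap of 2).
Mixing does better — 1×T and 2×W: price 13 ≤ 13, reach 1·7 + 2·8 = 23.

23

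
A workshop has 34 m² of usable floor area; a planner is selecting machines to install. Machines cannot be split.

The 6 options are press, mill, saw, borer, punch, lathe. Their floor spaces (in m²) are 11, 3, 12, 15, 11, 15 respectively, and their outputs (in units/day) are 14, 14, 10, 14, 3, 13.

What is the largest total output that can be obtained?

Allowing fractional choices, the relaxed optimum would be about 46.3, but machines are indivisible.
mill + borer + lathe: floor space 3 + 15 + 15 = 33 ≤ 34, output 14 + 14 + 13 = 41.
press + mill + lathe: floor space 11 + 3 + 15 = 29 ≤ 34, output 14 + 14 + 13 = 41.
press + mill + borer: floor space 11 + 3 + 15 = 29 ≤ 34, output 14 + 14 + 14 = 42.
Best is press, mill, and borer with total output 42.

42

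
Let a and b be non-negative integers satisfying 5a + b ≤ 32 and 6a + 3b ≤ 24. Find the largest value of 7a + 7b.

56

(a,b)=(0,8): 5·0+1·8=8≤32, 6·0+3·8=24≤24, objective 56.
(a,b)=(0,7): 5·0+1·7=7≤32, 6·0+3·7=21≤24, objective 49.
Maximum is 56 at (a,b)=(0,8).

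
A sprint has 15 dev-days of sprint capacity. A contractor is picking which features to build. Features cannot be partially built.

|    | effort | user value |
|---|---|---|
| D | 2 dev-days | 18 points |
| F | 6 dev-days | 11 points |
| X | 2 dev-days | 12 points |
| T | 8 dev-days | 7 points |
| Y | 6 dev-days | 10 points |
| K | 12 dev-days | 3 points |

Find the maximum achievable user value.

41

Allowing fractional choices, the relaxed optimum would be about 49.3, but features are indivisible.
D + F + Y: effort 2 + 6 + 6 = 14 ≤ 15, user value 18 + 11 + 10 = 39.
D + X + Y: effort 2 + 2 + 6 = 10 ≤ 15, user value 18 + 12 + 10 = 40.
D + F + X: effort 2 + 6 + 2 = 10 ≤ 15, user value 18 + 11 + 12 = 41.
Best is D, F, and X with total user value 41.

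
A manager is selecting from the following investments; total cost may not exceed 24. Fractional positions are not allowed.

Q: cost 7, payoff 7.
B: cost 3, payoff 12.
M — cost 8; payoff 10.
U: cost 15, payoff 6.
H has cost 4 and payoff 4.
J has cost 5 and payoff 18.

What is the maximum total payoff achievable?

Allowing fractional choices, the relaxed optimum would be about 48.0, but investments are indivisible.
Q + B + M + J: cost 7 + 3 + 8 + 5 = 23 ≤ 24, payoff 7 + 12 + 10 + 18 = 47.
B + M + H + J: cost 3 + 8 + 4 + 5 = 20 ≤ 24, payoff 12 + 10 + 4 + 18 = 44.
Best is Q, B, M, and J with total payoff 47.

47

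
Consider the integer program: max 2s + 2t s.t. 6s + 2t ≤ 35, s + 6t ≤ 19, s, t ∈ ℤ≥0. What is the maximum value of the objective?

14

(s,t)=(5,2): 6·5+2·2=34≤35, 1·5+6·2=17≤19, objective 14.
(s,t)=(5,1): 6·5+2·1=32≤35, 1·5+6·1=11≤19, objective 12.
(s,t)=(4,2): 6·4+2·2=28≤35, 1·4+6·2=16≤19, objective 12.
The best lattice point is (5,2), giving 14.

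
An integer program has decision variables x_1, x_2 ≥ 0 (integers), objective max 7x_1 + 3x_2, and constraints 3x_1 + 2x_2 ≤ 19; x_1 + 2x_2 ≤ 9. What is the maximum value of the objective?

42

The continuous relaxation peaks at (6.33, 0) with value 44.33; rounding to a feasible lattice point costs some objective.
(x_1,x_2)=(6,0): 3·6+2·0=18≤19, 1·6+2·0=6≤9, objective 42.
(x_1,x_2)=(5,1): 3·5+2·1=17≤19, 1·5+2·1=7≤9, objective 38.
The best lattice point is (6,0), giving 42.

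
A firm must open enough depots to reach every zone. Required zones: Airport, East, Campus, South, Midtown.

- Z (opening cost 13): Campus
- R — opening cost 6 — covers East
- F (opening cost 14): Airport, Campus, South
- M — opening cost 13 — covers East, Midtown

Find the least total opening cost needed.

The greedy cost-per-new-zone heuristic would pick F, R, and M for 33, but a cheaper cover exists.
Choose F and M: together they cover Airport, East, Campus, South, Midtown — every zone.
Total opening cost: 14 + 13 = 27.
No cover costs less than 27.

27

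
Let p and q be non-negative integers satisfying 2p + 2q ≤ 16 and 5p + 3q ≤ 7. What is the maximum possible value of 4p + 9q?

Relaxing integrality, the LP optimum is 21.00 at (p,q) = (0, 2.33), which is not an integer point.
(p,q)=(0,2): 2·0+2·2=4≤16, 5·0+3·2=6≤7, objective 18.
(p,q)=(0,1): 2·0+2·1=2≤16, 5·0+3·1=3≤7, objective 9.
The best lattice point is (0,2), giving 18.

18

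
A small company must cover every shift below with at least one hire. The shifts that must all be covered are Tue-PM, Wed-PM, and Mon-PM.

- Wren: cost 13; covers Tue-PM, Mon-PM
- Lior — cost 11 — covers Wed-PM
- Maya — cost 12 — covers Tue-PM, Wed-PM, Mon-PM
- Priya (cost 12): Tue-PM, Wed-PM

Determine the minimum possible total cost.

12

Maya alone covers Tue-PM, Wed-PM, Mon-PM — every shift.
Total cost: 12.
No cover costs less than 12.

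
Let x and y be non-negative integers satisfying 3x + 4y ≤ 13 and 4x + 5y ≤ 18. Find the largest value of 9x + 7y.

Relaxing integrality, the LP optimum is 39.00 at (x,y) = (4.33, 0), which is not an integer point.
(x,y)=(4,0): 3·4+4·0=12≤13, 4·4+5·0=16≤18, objective 36.
(x,y)=(3,1): 3·3+4·1=13≤13, 4·3+5·1=17≤18, objective 34.
Maximum is 36 at (x,y)=(4,0).

36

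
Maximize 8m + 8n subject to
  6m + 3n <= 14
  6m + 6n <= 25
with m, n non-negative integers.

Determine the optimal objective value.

32

(m,n)=(0,4): 6·0+3·4=12≤14, 6·0+6·4=24≤25, objective 32.
(m,n)=(0,3): 6·0+3·3=9≤14, 6·0+6·3=18≤25, objective 24.
Maximum is 32 at (m,n)=(0,4).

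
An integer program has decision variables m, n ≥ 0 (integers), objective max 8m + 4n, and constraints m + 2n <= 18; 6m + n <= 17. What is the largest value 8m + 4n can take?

40

(m,n)=(1,8) is feasible, giving 40.
(m,n)=(0,9) is feasible, giving 36.
(m,n)=(1,7) is feasible, giving 36.
The best lattice point is (1,8), giving 40.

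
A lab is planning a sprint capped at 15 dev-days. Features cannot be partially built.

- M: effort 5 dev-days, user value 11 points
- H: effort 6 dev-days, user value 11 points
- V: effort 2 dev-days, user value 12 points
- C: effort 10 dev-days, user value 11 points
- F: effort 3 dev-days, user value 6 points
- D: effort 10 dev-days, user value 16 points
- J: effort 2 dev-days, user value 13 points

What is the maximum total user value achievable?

47

Allowing fractional choices, the relaxed optimum would be about 47.5, but features are indivisible.
M + V + F + J: effort 5 + 2 + 3 + 2 = 12 ≤ 15, user value 11 + 12 + 6 + 13 = 42.
M + H + V + J: effort 5 + 6 + 2 + 2 = 15 ≤ 15, user value 11 + 11 + 12 + 13 = 47.
H + V + F + J: effort 6 + 2 + 3 + 2 = 13 ≤ 15, user value 11 + 12 + 6 + 13 = 42.
Best is M, H, V, and J with total user value 47.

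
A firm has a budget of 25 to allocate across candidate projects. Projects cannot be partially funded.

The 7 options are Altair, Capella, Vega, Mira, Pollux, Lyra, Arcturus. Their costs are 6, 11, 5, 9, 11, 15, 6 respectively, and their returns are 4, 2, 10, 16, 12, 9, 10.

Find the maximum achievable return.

38

Vega + Mira + Arcturus: cost 5 + 9 + 6 = 20 ≤ 25, return 10 + 16 + 10 = 36.
Vega + Mira + Pollux: cost 5 + 9 + 11 = 25 ≤ 25, return 10 + 16 + 12 = 38.
Best is Vega, Mira, and Pollux with total return 38.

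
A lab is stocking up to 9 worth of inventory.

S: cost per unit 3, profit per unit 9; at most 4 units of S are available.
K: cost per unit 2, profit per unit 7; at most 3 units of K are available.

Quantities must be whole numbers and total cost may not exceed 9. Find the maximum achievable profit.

This is a bounded integer knapsack.
K has the best ratio (7/2); taking only K gives at most 3×7 = 21 (stopped by the supply cap of 3).
Mixing does better — 1×S and 3×K: cost 9 ≤ 9, profit 1·9 + 3·7 = 30.

30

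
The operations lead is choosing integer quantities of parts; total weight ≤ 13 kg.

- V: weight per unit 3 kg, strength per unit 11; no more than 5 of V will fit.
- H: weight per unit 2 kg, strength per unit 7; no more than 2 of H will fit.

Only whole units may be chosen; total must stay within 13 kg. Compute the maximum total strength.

47

This is a bounded integer knapsack.
3×V and 2×H: weight 13 ≤ 13, strength 3·11 + 2·7 = 47.
4×V: weight 12 ≤ 13, strength 4·11 = 44.
Best is 47.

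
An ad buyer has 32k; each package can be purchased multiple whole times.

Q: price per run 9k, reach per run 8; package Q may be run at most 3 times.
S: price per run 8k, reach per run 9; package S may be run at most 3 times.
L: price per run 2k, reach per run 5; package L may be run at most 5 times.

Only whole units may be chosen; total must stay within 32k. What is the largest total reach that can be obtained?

L has the best ratio (5/2); taking only L gives at most 5×5 = 25 (stopped by the supply cap of 5).
Mixing does better — 3×S and 4×L: price 32 ≤ 32, reach 3·9 + 4·5 = 47.

47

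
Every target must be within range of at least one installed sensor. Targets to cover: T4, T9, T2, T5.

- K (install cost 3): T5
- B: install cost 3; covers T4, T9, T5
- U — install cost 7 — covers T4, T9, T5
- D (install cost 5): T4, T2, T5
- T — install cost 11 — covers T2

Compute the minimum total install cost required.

8

This is an integer covering problem.
Choose B and D: together they cover T4, T9, T2, T5 — every target.
Total install cost: 3 + 5 = 8.
No cover costs less than 8.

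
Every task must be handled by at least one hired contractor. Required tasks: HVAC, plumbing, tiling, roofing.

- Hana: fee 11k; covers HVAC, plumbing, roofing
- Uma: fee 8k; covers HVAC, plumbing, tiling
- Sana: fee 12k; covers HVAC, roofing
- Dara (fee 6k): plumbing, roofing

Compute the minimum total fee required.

Choose Uma and Dara: together they cover HVAC, plumbing, tiling, roofing — every task.
Total fee: 8 + 6 = 14.
No cover costs less than 14.

14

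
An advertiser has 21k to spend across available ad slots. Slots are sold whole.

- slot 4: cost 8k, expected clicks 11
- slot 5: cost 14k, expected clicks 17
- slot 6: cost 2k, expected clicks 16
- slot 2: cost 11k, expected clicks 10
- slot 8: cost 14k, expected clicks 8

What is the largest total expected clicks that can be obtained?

37

slot 5 + slot 6: cost 14 + 2 = 16 ≤ 21, expected clicks 17 + 16 = 33.
slot 4 + slot 6: cost 8 + 2 = 10 ≤ 21, expected clicks 11 + 16 = 27.
slot 4 + slot 6 + slot 2: cost 8 + 2 + 11 = 21 ≤ 21, expected clicks 11 + 16 + 10 = 37.
Best is slot 4, slot 6, and slot 2 with total expected clicks 37.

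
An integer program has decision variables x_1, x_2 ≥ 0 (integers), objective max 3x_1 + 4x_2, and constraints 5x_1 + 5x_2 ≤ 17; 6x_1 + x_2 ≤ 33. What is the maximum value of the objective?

The continuous relaxation peaks at (0, 3.4) with value 13.60; rounding to a feasible lattice point costs some objective.
(x_1,x_2)=(0,3): 5·0+5·3=15≤17, 6·0+1·3=3≤33, objective 12.
(x_1,x_2)=(1,2): 5·1+5·2=15≤17, 6·1+1·2=8≤33, objective 11.
(x_1,x_2)=(0,2): 5·0+5·2=10≤17, 6·0+1·2=2≤33, objective 8.
No feasible integer point exceeds 12.

12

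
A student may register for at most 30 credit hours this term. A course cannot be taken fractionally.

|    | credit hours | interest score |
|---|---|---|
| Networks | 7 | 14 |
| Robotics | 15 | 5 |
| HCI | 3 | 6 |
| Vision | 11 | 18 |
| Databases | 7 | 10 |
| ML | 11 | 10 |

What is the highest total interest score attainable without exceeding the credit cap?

Networks + Vision + Databases: credit hours 7 + 11 + 7 = 25 ≤ 30, interest score 14 + 18 + 10 = 42.
Networks + HCI + Vision + Databases: credit hours 7 + 3 + 11 + 7 = 28 ≤ 30, interest score 14 + 6 + 18 + 10 = 48.
Best is Networks, HCI, Vision, and Databases with total interest score 48.

48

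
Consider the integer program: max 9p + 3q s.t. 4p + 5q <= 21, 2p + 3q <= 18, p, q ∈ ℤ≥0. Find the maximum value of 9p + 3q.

Relaxing integrality, the LP optimum is 47.25 at (p,q) = (5.25, 0), which is not an integer point.
(p,q)=(5,0): 4·5+5·0=20≤21, 2·5+3·0=10≤18, objective 45.
(p,q)=(4,1): 4·4+5·1=21≤21, 2·4+3·1=11≤18, objective 39.
(p,q)=(4,0): 4·4+5·0=16≤21, 2·4+3·0=8≤18, objective 36.
No feasible integer point exceeds 45.

45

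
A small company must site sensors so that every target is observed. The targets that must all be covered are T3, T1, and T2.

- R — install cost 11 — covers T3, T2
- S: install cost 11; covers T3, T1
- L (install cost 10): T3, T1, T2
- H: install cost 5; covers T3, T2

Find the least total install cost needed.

10

The greedy cost-per-new-target heuristic would pick H and L for 15, but a cheaper cover exists.
L alone covers T3, T1, T2 — every target.
Total install cost: 10.
No cover costs less than 10.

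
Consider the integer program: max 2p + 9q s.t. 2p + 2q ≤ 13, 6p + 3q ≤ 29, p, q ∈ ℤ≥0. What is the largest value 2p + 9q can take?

Relaxing integrality, the LP optimum is 58.50 at (p,q) = (0, 6.5), which is not an integer point.
(p,q)=(0,6): 2·0+2·6=12≤13, 6·0+3·6=18≤29, objective 54.
(p,q)=(1,5): 2·1+2·5=12≤13, 6·1+3·5=21≤29, objective 47.
(p,q)=(0,5): 2·0+2·5=10≤13, 6·0+3·5=15≤29, objective 45.
No feasible integer point exceeds 54.

54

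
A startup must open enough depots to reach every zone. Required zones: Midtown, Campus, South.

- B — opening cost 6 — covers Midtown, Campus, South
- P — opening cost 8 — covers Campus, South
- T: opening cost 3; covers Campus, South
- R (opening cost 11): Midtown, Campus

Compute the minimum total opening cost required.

6

The greedy cost-per-new-zone heuristic would pick T and B for 9, but a cheaper cover exists.
B alone covers Midtown, Campus, South — every zone.
Total opening cost: 6.
No cover costs less than 6.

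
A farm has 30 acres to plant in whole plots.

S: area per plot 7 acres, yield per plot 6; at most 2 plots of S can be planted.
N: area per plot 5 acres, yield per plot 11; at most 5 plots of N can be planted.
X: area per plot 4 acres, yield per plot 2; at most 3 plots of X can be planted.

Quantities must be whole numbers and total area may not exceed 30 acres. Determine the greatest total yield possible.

57

N has the best ratio (11/5); taking only N gives at most 5×11 = 55 (stopped by the supply cap of 5).
Mixing does better — 5×N and 1×X: area 29 ≤ 30, yield 5·11 + 1·2 = 57.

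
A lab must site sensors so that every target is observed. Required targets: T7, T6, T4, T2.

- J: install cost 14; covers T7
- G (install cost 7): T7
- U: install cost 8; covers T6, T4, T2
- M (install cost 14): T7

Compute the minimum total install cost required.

15

Choose G and U: together they cover T7, T6, T4, T2 — every target.
Total install cost: 7 + 8 = 15.
No cover costs less than 15.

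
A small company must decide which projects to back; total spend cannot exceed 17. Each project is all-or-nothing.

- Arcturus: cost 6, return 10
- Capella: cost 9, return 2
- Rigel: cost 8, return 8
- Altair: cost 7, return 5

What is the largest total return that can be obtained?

18

Allowing fractional choices, the relaxed optimum would be about 20.1, but projects are indivisible.
Arcturus + Rigel: cost 6 + 8 = 14 ≤ 17, return 10 + 8 = 18.
Arcturus + Altair: cost 6 + 7 = 13 ≤ 17, return 10 + 5 = 15.
Rigel + Altair: cost 8 + 7 = 15 ≤ 17, return 8 + 5 = 13.
Best is Arcturus and Rigel with total return 18.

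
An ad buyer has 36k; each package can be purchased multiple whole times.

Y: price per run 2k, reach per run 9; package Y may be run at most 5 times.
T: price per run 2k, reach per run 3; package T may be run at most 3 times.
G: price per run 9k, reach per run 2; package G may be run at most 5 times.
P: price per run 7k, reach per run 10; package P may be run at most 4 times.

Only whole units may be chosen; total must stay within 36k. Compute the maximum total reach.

81

5×Y, 1×T, and 3×P: price 33 ≤ 36, reach 5·9 + 1·3 + 3·10 = 78.
5×Y, 2×T, and 3×P: price 35 ≤ 36, reach 5·9 + 2·3 + 3·10 = 81.
Best is 81.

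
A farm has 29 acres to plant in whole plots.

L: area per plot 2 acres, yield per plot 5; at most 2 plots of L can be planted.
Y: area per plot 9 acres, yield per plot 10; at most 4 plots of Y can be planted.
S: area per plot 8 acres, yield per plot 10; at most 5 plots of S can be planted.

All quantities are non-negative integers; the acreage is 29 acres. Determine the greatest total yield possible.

40

This is a bounded integer knapsack.
2×L, 1×Y, and 2×S: area 29 ≤ 29, yield 2·5 + 1·10 + 2·10 = 40.
2×L and 3×S: area 28 ≤ 29, yield 2·5 + 3·10 = 40.
Best is 40.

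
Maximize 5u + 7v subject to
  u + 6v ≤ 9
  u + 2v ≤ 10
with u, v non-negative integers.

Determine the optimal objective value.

45

(u,v)=(9,0): 1·9+6·0=9≤9, 1·9+2·0=9≤10, objective 45.
(u,v)=(8,0): 1·8+6·0=8≤9, 1·8+2·0=8≤10, objective 40.
No feasible integer point exceeds 45.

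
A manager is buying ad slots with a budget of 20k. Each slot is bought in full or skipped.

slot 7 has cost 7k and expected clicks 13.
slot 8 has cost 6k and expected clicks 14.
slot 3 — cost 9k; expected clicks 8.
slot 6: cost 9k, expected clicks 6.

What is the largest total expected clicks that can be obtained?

Allowing fractional choices, the relaxed optimum would be about 33.2, but ad slots are indivisible.
slot 8 + slot 3: cost 6 + 9 = 15 ≤ 20, expected clicks 14 + 8 = 22.
slot 7 + slot 3: cost 7 + 9 = 16 ≤ 20, expected clicks 13 + 8 = 21.
slot 7 + slot 8: cost 7 + 6 = 13 ≤ 20, expected clicks 13 + 14 = 27.
Best is slot 7 and slot 8 with total expected clicks 27.

27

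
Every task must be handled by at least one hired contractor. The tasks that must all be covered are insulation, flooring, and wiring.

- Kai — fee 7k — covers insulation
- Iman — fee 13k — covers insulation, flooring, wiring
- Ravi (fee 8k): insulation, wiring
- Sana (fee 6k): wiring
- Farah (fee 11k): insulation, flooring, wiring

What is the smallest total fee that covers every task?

This is an integer covering problem.
Farah alone covers insulation, flooring, wiring — every task.
Total fee: 11.
No cover costs less than 11.

11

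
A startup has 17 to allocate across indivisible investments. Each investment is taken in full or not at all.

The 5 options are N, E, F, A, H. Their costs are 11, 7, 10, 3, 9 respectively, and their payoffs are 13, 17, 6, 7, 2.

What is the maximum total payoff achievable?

Take E and A: cost 7 + 3 = 10 ≤ 17, payoff 17 + 7 = 24.
No other feasible combination does better.

24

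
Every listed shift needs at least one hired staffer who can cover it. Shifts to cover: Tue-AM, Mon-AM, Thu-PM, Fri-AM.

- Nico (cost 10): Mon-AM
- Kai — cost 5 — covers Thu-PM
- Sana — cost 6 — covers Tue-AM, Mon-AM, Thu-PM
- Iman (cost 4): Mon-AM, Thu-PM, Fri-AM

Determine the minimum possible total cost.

10

Choose Sana and Iman: together they cover Tue-AM, Mon-AM, Thu-PM, Fri-AM — every shift.
Total cost: 6 + 4 = 10.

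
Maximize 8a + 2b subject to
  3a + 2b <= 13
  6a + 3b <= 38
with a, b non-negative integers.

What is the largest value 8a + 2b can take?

(a,b)=(4,0): 3·4+2·0=12≤13, 6·4+3·0=24≤38, objective 32.
(a,b)=(3,1): 3·3+2·1=11≤13, 6·3+3·1=21≤38, objective 26.
No feasible integer point exceeds 32.

32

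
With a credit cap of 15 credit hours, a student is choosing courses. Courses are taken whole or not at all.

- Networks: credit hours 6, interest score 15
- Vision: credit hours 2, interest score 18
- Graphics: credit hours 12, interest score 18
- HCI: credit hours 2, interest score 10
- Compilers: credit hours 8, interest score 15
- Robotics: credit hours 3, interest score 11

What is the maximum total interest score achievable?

54

Treat it as a binary knapsack problem.
Allowing fractional choices, the relaxed optimum would be about 57.8, but courses are indivisible.
Vision + HCI + Compilers + Robotics: credit hours 2 + 2 + 8 + 3 = 15 ≤ 15, interest score 18 + 10 + 15 + 11 = 54.
Networks + Vision + Robotics: credit hours 6 + 2 + 3 = 11 ≤ 15, interest score 15 + 18 + 11 = 44.
Networks + Vision + HCI + Robotics: credit hours 6 + 2 + 2 + 3 = 13 ≤ 15, interest score 15 + 18 + 10 + 11 = 54.
The maximum interest score is 54; one optimal choice is Networks, Vision, HCI, and Robotics.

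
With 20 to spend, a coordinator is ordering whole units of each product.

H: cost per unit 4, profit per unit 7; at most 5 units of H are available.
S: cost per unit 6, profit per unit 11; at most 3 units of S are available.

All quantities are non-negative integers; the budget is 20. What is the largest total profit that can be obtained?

36

S has the best ratio (11/6); taking only S gives at most 3×11 = 33 (stopped by the cost limit).
Mixing does better — 2×H and 2×S: cost 20 ≤ 20, profit 2·7 + 2·11 = 36.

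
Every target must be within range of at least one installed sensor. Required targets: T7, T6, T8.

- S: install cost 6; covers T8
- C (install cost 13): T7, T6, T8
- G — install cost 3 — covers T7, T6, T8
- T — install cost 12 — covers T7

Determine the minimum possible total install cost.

This is an integer covering problem.
G alone covers T7, T6, T8 — every target.
Total install cost: 3.
No cover costs less than 3.

3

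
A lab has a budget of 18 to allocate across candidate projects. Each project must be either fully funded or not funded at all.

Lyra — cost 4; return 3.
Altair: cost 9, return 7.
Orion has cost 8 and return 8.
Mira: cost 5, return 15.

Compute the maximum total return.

Allowing fractional choices, the relaxed optimum would be about 26.9, but projects are indivisible.
Lyra + Orion + Mira: cost 4 + 8 + 5 = 17 ≤ 18, return 3 + 8 + 15 = 26.
Lyra + Altair + Mira: cost 4 + 9 + 5 = 18 ≤ 18, return 3 + 7 + 15 = 25.
Best is Lyra, Orion, and Mira with total return 26.

26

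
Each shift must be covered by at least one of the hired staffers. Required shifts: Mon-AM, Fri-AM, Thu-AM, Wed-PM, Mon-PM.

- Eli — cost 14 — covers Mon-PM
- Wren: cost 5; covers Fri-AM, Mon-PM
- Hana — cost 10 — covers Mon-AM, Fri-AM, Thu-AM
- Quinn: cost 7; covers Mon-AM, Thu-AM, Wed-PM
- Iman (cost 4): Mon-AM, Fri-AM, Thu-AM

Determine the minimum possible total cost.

12

The greedy cost-per-new-shift heuristic would pick Iman, Wren, and Quinn for 16, but a cheaper cover exists.
Choose Wren and Quinn: together they cover Mon-AM, Fri-AM, Thu-AM, Wed-PM, Mon-PM — every shift.
Total cost: 5 + 7 = 12.
No cover costs less than 12.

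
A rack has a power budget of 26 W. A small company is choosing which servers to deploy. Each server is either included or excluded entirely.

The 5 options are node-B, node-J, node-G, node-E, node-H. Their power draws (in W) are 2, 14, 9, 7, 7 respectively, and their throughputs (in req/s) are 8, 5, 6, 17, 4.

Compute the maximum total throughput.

This is an integer program with binary decision variables.
Allowing fractional choices, the relaxed optimum would be about 35.4, but servers are indivisible.
node-B + node-J + node-E: power draw 2 + 14 + 7 = 23 ≤ 26, throughput 8 + 5 + 17 = 30.
node-B + node-G + node-E + node-H: power draw 2 + 9 + 7 + 7 = 25 ≤ 26, throughput 8 + 6 + 17 + 4 = 35.
node-B + node-G + node-E: power draw 2 + 9 + 7 = 18 ≤ 26, throughput 8 + 6 + 17 = 31.
Best is node-B, node-G, node-E, and node-H with total throughput 35.

35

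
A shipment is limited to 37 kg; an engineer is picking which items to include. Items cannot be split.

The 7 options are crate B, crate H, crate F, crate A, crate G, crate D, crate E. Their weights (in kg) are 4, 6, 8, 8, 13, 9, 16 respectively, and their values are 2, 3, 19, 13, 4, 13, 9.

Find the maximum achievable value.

Take crate B, crate H, crate F, crate A, and crate D: weight 4 + 6 + 8 + 8 + 9 = 35 ≤ 37, value 2 + 3 + 19 + 13 + 13 = 50.
No other feasible combination does better.

50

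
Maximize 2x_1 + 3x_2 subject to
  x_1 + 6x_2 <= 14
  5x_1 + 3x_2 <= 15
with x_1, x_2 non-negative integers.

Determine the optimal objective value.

(x_1,x_2)=(1,2) is feasible, giving 8.
(x_1,x_2)=(2,1) is feasible, giving 7.
(x_1,x_2)=(0,2) is feasible, giving 6.
(x_1,x_2)=(1,1) is feasible, giving 5.
No feasible integer point exceeds 8.

8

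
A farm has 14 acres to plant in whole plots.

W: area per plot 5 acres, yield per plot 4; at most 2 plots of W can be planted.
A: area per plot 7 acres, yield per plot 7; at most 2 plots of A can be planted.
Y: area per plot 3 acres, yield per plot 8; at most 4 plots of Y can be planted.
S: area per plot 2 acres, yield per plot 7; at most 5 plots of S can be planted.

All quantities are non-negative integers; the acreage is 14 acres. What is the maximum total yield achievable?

S has the best ratio (7/2); taking only S gives at most 5×7 = 35 (stopped by the supply cap of 5).
Mixing does better — 2×Y and 4×S: area 14 ≤ 14, yield 2·8 + 4·7 = 44.

44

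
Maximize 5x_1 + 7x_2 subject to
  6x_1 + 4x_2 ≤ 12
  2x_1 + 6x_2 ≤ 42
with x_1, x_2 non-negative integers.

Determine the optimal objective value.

(x_1,x_2)=(0,3): 6·0+4·3=12≤12, 2·0+6·3=18≤42, objective 21.
(x_1,x_2)=(0,2): 6·0+4·2=8≤12, 2·0+6·2=12≤42, objective 14.
The best lattice point is (0,3), giving 21.

21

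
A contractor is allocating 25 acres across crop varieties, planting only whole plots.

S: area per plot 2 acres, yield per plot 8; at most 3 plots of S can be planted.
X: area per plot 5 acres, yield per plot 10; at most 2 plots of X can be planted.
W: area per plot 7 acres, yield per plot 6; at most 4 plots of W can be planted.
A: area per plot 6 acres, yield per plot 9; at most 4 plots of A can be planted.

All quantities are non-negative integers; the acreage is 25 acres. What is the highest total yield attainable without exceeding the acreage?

53

Take 3×S, 2×X, and 1×A: area 22 ≤ 25, yield 3·8 + 2·10 + 1·9 = 53.
S has the best ratio (8/2) and is taken to its limit of 3; remaining capacity is filled optimally with the others.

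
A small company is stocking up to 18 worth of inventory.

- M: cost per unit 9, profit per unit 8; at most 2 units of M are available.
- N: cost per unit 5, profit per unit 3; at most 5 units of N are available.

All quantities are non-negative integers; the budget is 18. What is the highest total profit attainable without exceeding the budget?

M has the best ratio (8/9); taking only M gives at most 2×8 = 16 (stopped by the cost limit).
Optimal: 2×M: cost 18 ≤ 18, profit 2·8 = 16.

16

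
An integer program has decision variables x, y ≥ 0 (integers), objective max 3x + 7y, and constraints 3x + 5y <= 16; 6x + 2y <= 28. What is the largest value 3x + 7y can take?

21

Relaxing integrality, the LP optimum is 22.40 at (x,y) = (0, 3.2), which is not an integer point.
(x,y)=(0,3): 3·0+5·3=15≤16, 6·0+2·3=6≤28, objective 21.
(x,y)=(1,2): 3·1+5·2=13≤16, 6·1+2·2=10≤28, objective 17.
(x,y)=(0,2): 3·0+5·2=10≤16, 6·0+2·2=4≤28, objective 14.
The best lattice point is (0,3), giving 21.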